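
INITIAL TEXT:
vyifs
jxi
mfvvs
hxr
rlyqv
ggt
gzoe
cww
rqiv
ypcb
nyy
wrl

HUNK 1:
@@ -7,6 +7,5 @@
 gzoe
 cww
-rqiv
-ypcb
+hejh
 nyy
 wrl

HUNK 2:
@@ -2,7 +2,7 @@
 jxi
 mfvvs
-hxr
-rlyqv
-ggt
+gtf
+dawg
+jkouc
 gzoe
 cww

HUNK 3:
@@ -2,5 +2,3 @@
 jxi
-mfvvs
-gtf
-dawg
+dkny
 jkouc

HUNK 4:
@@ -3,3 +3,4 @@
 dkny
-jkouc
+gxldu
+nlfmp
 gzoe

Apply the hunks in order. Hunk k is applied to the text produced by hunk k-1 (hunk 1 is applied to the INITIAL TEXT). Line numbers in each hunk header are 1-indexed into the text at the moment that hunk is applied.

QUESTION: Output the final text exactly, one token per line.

Answer: vyifs
jxi
dkny
gxldu
nlfmp
gzoe
cww
hejh
nyy
wrl

Derivation:
Hunk 1: at line 7 remove [rqiv,ypcb] add [hejh] -> 11 lines: vyifs jxi mfvvs hxr rlyqv ggt gzoe cww hejh nyy wrl
Hunk 2: at line 2 remove [hxr,rlyqv,ggt] add [gtf,dawg,jkouc] -> 11 lines: vyifs jxi mfvvs gtf dawg jkouc gzoe cww hejh nyy wrl
Hunk 3: at line 2 remove [mfvvs,gtf,dawg] add [dkny] -> 9 lines: vyifs jxi dkny jkouc gzoe cww hejh nyy wrl
Hunk 4: at line 3 remove [jkouc] add [gxldu,nlfmp] -> 10 lines: vyifs jxi dkny gxldu nlfmp gzoe cww hejh nyy wrl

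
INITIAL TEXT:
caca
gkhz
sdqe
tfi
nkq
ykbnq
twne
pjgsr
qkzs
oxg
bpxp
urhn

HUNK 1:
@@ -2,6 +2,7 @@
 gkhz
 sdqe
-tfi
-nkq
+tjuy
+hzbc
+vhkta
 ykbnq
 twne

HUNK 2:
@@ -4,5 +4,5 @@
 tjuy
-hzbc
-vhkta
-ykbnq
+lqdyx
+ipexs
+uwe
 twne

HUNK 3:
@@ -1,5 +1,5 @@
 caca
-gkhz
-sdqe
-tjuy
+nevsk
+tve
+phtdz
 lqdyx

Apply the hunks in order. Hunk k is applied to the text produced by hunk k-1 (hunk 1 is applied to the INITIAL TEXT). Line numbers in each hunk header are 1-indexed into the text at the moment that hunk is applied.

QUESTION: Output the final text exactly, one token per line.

Hunk 1: at line 2 remove [tfi,nkq] add [tjuy,hzbc,vhkta] -> 13 lines: caca gkhz sdqe tjuy hzbc vhkta ykbnq twne pjgsr qkzs oxg bpxp urhn
Hunk 2: at line 4 remove [hzbc,vhkta,ykbnq] add [lqdyx,ipexs,uwe] -> 13 lines: caca gkhz sdqe tjuy lqdyx ipexs uwe twne pjgsr qkzs oxg bpxp urhn
Hunk 3: at line 1 remove [gkhz,sdqe,tjuy] add [nevsk,tve,phtdz] -> 13 lines: caca nevsk tve phtdz lqdyx ipexs uwe twne pjgsr qkzs oxg bpxp urhn

Answer: caca
nevsk
tve
phtdz
lqdyx
ipexs
uwe
twne
pjgsr
qkzs
oxg
bpxp
urhn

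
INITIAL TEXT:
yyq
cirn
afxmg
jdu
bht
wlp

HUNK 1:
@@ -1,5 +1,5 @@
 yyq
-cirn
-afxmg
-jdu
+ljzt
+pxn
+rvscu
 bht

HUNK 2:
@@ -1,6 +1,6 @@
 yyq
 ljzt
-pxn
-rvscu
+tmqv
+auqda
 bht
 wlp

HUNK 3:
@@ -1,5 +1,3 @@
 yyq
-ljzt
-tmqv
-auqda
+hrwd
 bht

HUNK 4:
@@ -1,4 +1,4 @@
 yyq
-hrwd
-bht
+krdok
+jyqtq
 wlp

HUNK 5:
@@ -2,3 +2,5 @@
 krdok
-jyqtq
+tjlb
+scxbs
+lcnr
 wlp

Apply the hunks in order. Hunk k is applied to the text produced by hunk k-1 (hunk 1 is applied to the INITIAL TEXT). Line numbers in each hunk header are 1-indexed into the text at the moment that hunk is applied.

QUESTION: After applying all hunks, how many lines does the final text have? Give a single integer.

Answer: 6

Derivation:
Hunk 1: at line 1 remove [cirn,afxmg,jdu] add [ljzt,pxn,rvscu] -> 6 lines: yyq ljzt pxn rvscu bht wlp
Hunk 2: at line 1 remove [pxn,rvscu] add [tmqv,auqda] -> 6 lines: yyq ljzt tmqv auqda bht wlp
Hunk 3: at line 1 remove [ljzt,tmqv,auqda] add [hrwd] -> 4 lines: yyq hrwd bht wlp
Hunk 4: at line 1 remove [hrwd,bht] add [krdok,jyqtq] -> 4 lines: yyq krdok jyqtq wlp
Hunk 5: at line 2 remove [jyqtq] add [tjlb,scxbs,lcnr] -> 6 lines: yyq krdok tjlb scxbs lcnr wlp
Final line count: 6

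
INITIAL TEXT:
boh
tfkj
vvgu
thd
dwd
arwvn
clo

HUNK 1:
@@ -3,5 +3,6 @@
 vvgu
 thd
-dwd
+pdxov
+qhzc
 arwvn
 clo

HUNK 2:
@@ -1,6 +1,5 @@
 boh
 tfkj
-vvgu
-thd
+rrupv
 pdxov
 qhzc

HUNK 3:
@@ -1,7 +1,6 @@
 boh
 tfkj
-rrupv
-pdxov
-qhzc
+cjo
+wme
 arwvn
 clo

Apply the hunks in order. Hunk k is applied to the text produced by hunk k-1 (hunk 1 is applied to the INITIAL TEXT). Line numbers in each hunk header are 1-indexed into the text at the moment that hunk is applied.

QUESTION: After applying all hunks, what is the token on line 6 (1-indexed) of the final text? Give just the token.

Answer: clo

Derivation:
Hunk 1: at line 3 remove [dwd] add [pdxov,qhzc] -> 8 lines: boh tfkj vvgu thd pdxov qhzc arwvn clo
Hunk 2: at line 1 remove [vvgu,thd] add [rrupv] -> 7 lines: boh tfkj rrupv pdxov qhzc arwvn clo
Hunk 3: at line 1 remove [rrupv,pdxov,qhzc] add [cjo,wme] -> 6 lines: boh tfkj cjo wme arwvn clo
Final line 6: clo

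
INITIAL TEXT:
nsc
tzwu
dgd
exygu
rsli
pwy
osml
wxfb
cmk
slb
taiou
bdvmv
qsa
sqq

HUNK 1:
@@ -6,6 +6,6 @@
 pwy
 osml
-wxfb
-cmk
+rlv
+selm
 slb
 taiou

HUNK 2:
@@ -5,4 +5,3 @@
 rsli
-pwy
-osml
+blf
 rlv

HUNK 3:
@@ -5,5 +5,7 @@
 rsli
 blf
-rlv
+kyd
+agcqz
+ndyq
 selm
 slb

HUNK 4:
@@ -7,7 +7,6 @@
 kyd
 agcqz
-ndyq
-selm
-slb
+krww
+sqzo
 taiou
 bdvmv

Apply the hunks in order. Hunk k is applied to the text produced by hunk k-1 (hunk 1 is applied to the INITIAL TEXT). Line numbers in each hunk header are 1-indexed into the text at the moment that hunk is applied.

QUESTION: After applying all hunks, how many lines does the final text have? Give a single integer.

Hunk 1: at line 6 remove [wxfb,cmk] add [rlv,selm] -> 14 lines: nsc tzwu dgd exygu rsli pwy osml rlv selm slb taiou bdvmv qsa sqq
Hunk 2: at line 5 remove [pwy,osml] add [blf] -> 13 lines: nsc tzwu dgd exygu rsli blf rlv selm slb taiou bdvmv qsa sqq
Hunk 3: at line 5 remove [rlv] add [kyd,agcqz,ndyq] -> 15 lines: nsc tzwu dgd exygu rsli blf kyd agcqz ndyq selm slb taiou bdvmv qsa sqq
Hunk 4: at line 7 remove [ndyq,selm,slb] add [krww,sqzo] -> 14 lines: nsc tzwu dgd exygu rsli blf kyd agcqz krww sqzo taiou bdvmv qsa sqq
Final line count: 14

Answer: 14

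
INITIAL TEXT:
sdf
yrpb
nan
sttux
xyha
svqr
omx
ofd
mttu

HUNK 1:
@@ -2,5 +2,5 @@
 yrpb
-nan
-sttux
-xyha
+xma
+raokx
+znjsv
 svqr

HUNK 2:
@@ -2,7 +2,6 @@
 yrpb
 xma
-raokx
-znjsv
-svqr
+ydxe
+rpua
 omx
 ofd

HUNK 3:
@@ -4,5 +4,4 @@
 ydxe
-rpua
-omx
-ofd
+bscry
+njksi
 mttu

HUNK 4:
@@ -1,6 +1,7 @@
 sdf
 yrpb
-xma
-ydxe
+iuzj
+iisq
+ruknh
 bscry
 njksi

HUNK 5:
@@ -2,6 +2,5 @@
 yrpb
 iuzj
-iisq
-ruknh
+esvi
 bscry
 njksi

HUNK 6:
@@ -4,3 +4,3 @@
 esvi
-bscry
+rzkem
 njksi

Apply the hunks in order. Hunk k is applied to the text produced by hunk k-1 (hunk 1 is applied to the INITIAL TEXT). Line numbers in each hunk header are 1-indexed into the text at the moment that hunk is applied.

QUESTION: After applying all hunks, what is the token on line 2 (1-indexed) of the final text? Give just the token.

Answer: yrpb

Derivation:
Hunk 1: at line 2 remove [nan,sttux,xyha] add [xma,raokx,znjsv] -> 9 lines: sdf yrpb xma raokx znjsv svqr omx ofd mttu
Hunk 2: at line 2 remove [raokx,znjsv,svqr] add [ydxe,rpua] -> 8 lines: sdf yrpb xma ydxe rpua omx ofd mttu
Hunk 3: at line 4 remove [rpua,omx,ofd] add [bscry,njksi] -> 7 lines: sdf yrpb xma ydxe bscry njksi mttu
Hunk 4: at line 1 remove [xma,ydxe] add [iuzj,iisq,ruknh] -> 8 lines: sdf yrpb iuzj iisq ruknh bscry njksi mttu
Hunk 5: at line 2 remove [iisq,ruknh] add [esvi] -> 7 lines: sdf yrpb iuzj esvi bscry njksi mttu
Hunk 6: at line 4 remove [bscry] add [rzkem] -> 7 lines: sdf yrpb iuzj esvi rzkem njksi mttu
Final line 2: yrpb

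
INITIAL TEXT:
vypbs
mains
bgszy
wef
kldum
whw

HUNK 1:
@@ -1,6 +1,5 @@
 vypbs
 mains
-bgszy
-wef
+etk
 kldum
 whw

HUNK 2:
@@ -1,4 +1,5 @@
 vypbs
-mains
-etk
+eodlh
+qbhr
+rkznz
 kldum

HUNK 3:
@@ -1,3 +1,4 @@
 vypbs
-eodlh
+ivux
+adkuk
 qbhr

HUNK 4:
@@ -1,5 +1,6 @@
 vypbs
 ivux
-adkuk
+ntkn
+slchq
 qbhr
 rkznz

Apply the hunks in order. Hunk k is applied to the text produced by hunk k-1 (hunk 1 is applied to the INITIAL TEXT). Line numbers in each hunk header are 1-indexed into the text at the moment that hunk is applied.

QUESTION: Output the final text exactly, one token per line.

Hunk 1: at line 1 remove [bgszy,wef] add [etk] -> 5 lines: vypbs mains etk kldum whw
Hunk 2: at line 1 remove [mains,etk] add [eodlh,qbhr,rkznz] -> 6 lines: vypbs eodlh qbhr rkznz kldum whw
Hunk 3: at line 1 remove [eodlh] add [ivux,adkuk] -> 7 lines: vypbs ivux adkuk qbhr rkznz kldum whw
Hunk 4: at line 1 remove [adkuk] add [ntkn,slchq] -> 8 lines: vypbs ivux ntkn slchq qbhr rkznz kldum whw

Answer: vypbs
ivux
ntkn
slchq
qbhr
rkznz
kldum
whw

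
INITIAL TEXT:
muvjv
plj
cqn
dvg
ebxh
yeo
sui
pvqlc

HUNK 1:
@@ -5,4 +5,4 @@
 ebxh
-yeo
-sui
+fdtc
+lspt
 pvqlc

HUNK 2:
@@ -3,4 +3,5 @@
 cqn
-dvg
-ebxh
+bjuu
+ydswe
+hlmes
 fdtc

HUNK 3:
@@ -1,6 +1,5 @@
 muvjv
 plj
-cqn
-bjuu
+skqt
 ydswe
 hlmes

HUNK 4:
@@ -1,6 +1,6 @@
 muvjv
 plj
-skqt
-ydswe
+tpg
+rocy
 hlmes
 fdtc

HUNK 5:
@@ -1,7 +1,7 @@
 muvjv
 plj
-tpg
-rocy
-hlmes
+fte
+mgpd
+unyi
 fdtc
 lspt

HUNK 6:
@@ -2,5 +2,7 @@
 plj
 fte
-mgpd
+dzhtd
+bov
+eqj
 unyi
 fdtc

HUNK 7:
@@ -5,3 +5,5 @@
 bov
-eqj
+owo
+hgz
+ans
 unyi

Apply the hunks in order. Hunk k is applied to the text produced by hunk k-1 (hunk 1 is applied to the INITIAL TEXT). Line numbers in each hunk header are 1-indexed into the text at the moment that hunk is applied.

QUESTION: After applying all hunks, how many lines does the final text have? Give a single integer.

Answer: 12

Derivation:
Hunk 1: at line 5 remove [yeo,sui] add [fdtc,lspt] -> 8 lines: muvjv plj cqn dvg ebxh fdtc lspt pvqlc
Hunk 2: at line 3 remove [dvg,ebxh] add [bjuu,ydswe,hlmes] -> 9 lines: muvjv plj cqn bjuu ydswe hlmes fdtc lspt pvqlc
Hunk 3: at line 1 remove [cqn,bjuu] add [skqt] -> 8 lines: muvjv plj skqt ydswe hlmes fdtc lspt pvqlc
Hunk 4: at line 1 remove [skqt,ydswe] add [tpg,rocy] -> 8 lines: muvjv plj tpg rocy hlmes fdtc lspt pvqlc
Hunk 5: at line 1 remove [tpg,rocy,hlmes] add [fte,mgpd,unyi] -> 8 lines: muvjv plj fte mgpd unyi fdtc lspt pvqlc
Hunk 6: at line 2 remove [mgpd] add [dzhtd,bov,eqj] -> 10 lines: muvjv plj fte dzhtd bov eqj unyi fdtc lspt pvqlc
Hunk 7: at line 5 remove [eqj] add [owo,hgz,ans] -> 12 lines: muvjv plj fte dzhtd bov owo hgz ans unyi fdtc lspt pvqlc
Final line count: 12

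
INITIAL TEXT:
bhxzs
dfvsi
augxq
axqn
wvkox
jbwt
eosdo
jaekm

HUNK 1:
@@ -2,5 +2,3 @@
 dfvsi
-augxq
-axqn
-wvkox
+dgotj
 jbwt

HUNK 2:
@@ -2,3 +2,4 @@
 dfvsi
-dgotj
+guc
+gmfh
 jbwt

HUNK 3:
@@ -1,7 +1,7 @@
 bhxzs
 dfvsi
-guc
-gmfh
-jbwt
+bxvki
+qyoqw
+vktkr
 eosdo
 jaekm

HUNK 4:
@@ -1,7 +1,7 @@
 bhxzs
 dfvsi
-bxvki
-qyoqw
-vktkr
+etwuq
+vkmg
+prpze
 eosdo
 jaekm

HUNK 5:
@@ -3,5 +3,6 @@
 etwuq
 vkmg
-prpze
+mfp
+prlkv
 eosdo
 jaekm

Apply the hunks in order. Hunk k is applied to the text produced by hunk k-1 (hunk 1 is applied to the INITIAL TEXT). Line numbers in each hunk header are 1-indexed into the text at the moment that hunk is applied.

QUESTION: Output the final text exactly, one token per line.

Answer: bhxzs
dfvsi
etwuq
vkmg
mfp
prlkv
eosdo
jaekm

Derivation:
Hunk 1: at line 2 remove [augxq,axqn,wvkox] add [dgotj] -> 6 lines: bhxzs dfvsi dgotj jbwt eosdo jaekm
Hunk 2: at line 2 remove [dgotj] add [guc,gmfh] -> 7 lines: bhxzs dfvsi guc gmfh jbwt eosdo jaekm
Hunk 3: at line 1 remove [guc,gmfh,jbwt] add [bxvki,qyoqw,vktkr] -> 7 lines: bhxzs dfvsi bxvki qyoqw vktkr eosdo jaekm
Hunk 4: at line 1 remove [bxvki,qyoqw,vktkr] add [etwuq,vkmg,prpze] -> 7 lines: bhxzs dfvsi etwuq vkmg prpze eosdo jaekm
Hunk 5: at line 3 remove [prpze] add [mfp,prlkv] -> 8 lines: bhxzs dfvsi etwuq vkmg mfp prlkv eosdo jaekm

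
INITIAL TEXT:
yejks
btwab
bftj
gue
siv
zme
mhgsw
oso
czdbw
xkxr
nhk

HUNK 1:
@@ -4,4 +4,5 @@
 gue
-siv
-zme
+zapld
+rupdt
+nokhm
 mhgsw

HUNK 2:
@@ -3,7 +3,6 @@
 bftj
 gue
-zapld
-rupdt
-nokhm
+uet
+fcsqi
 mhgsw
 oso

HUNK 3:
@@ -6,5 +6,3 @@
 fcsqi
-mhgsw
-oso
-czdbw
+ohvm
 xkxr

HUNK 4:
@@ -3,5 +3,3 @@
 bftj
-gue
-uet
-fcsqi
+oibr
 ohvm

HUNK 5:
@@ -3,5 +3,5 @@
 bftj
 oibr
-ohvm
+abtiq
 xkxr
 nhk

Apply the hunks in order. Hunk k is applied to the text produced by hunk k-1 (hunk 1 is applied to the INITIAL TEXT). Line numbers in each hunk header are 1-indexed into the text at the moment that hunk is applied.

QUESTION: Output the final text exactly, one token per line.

Hunk 1: at line 4 remove [siv,zme] add [zapld,rupdt,nokhm] -> 12 lines: yejks btwab bftj gue zapld rupdt nokhm mhgsw oso czdbw xkxr nhk
Hunk 2: at line 3 remove [zapld,rupdt,nokhm] add [uet,fcsqi] -> 11 lines: yejks btwab bftj gue uet fcsqi mhgsw oso czdbw xkxr nhk
Hunk 3: at line 6 remove [mhgsw,oso,czdbw] add [ohvm] -> 9 lines: yejks btwab bftj gue uet fcsqi ohvm xkxr nhk
Hunk 4: at line 3 remove [gue,uet,fcsqi] add [oibr] -> 7 lines: yejks btwab bftj oibr ohvm xkxr nhk
Hunk 5: at line 3 remove [ohvm] add [abtiq] -> 7 lines: yejks btwab bftj oibr abtiq xkxr nhk

Answer: yejks
btwab
bftj
oibr
abtiq
xkxr
nhk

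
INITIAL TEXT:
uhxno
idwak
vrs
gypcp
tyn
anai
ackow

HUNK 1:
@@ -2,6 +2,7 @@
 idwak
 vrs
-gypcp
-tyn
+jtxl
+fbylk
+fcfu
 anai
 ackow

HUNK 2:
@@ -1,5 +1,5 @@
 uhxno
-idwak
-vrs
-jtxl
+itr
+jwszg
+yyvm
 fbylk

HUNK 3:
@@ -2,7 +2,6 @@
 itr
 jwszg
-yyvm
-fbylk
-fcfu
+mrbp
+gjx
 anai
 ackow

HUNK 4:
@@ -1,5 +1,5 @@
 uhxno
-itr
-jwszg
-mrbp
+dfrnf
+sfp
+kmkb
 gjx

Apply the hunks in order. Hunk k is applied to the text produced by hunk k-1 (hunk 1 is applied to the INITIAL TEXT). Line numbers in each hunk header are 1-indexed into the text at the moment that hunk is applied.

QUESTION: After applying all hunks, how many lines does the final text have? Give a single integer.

Answer: 7

Derivation:
Hunk 1: at line 2 remove [gypcp,tyn] add [jtxl,fbylk,fcfu] -> 8 lines: uhxno idwak vrs jtxl fbylk fcfu anai ackow
Hunk 2: at line 1 remove [idwak,vrs,jtxl] add [itr,jwszg,yyvm] -> 8 lines: uhxno itr jwszg yyvm fbylk fcfu anai ackow
Hunk 3: at line 2 remove [yyvm,fbylk,fcfu] add [mrbp,gjx] -> 7 lines: uhxno itr jwszg mrbp gjx anai ackow
Hunk 4: at line 1 remove [itr,jwszg,mrbp] add [dfrnf,sfp,kmkb] -> 7 lines: uhxno dfrnf sfp kmkb gjx anai ackow
Final line count: 7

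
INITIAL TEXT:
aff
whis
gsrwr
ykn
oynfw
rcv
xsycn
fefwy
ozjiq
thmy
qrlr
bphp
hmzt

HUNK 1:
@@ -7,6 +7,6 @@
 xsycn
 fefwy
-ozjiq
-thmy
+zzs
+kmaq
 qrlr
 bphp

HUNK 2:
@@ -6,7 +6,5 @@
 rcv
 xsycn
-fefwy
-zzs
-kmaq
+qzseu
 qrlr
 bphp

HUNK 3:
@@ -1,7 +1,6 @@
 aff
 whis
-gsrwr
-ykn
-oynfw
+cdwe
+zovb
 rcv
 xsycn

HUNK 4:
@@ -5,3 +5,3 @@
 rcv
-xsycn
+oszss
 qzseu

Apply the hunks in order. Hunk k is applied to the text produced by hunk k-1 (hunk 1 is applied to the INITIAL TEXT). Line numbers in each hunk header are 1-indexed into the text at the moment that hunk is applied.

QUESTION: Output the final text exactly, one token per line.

Hunk 1: at line 7 remove [ozjiq,thmy] add [zzs,kmaq] -> 13 lines: aff whis gsrwr ykn oynfw rcv xsycn fefwy zzs kmaq qrlr bphp hmzt
Hunk 2: at line 6 remove [fefwy,zzs,kmaq] add [qzseu] -> 11 lines: aff whis gsrwr ykn oynfw rcv xsycn qzseu qrlr bphp hmzt
Hunk 3: at line 1 remove [gsrwr,ykn,oynfw] add [cdwe,zovb] -> 10 lines: aff whis cdwe zovb rcv xsycn qzseu qrlr bphp hmzt
Hunk 4: at line 5 remove [xsycn] add [oszss] -> 10 lines: aff whis cdwe zovb rcv oszss qzseu qrlr bphp hmzt

Answer: aff
whis
cdwe
zovb
rcv
oszss
qzseu
qrlr
bphp
hmzt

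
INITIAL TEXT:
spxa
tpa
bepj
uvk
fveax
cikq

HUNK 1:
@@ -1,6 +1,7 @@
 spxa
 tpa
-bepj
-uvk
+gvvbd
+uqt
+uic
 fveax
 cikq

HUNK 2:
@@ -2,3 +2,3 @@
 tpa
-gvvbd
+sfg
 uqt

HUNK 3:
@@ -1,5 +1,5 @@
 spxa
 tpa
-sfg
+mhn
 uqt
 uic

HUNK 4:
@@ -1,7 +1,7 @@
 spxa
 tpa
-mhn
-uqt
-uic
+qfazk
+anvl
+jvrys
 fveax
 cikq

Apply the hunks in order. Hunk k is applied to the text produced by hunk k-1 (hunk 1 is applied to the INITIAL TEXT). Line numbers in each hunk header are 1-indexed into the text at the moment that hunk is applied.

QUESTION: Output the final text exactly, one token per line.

Hunk 1: at line 1 remove [bepj,uvk] add [gvvbd,uqt,uic] -> 7 lines: spxa tpa gvvbd uqt uic fveax cikq
Hunk 2: at line 2 remove [gvvbd] add [sfg] -> 7 lines: spxa tpa sfg uqt uic fveax cikq
Hunk 3: at line 1 remove [sfg] add [mhn] -> 7 lines: spxa tpa mhn uqt uic fveax cikq
Hunk 4: at line 1 remove [mhn,uqt,uic] add [qfazk,anvl,jvrys] -> 7 lines: spxa tpa qfazk anvl jvrys fveax cikq

Answer: spxa
tpa
qfazk
anvl
jvrys
fveax
cikq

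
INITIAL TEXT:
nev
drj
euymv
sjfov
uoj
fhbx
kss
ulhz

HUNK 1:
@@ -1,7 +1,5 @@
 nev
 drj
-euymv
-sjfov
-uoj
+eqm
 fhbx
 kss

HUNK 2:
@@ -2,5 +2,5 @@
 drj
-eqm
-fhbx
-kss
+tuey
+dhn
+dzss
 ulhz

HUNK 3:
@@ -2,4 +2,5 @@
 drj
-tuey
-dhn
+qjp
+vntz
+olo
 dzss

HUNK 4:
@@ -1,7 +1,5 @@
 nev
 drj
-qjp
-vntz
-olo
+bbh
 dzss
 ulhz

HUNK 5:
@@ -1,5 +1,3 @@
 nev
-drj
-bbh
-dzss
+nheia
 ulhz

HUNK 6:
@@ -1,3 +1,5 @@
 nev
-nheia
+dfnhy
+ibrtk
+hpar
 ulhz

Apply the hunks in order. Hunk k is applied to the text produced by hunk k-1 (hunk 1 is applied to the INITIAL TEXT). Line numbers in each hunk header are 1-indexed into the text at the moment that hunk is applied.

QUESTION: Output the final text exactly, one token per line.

Answer: nev
dfnhy
ibrtk
hpar
ulhz

Derivation:
Hunk 1: at line 1 remove [euymv,sjfov,uoj] add [eqm] -> 6 lines: nev drj eqm fhbx kss ulhz
Hunk 2: at line 2 remove [eqm,fhbx,kss] add [tuey,dhn,dzss] -> 6 lines: nev drj tuey dhn dzss ulhz
Hunk 3: at line 2 remove [tuey,dhn] add [qjp,vntz,olo] -> 7 lines: nev drj qjp vntz olo dzss ulhz
Hunk 4: at line 1 remove [qjp,vntz,olo] add [bbh] -> 5 lines: nev drj bbh dzss ulhz
Hunk 5: at line 1 remove [drj,bbh,dzss] add [nheia] -> 3 lines: nev nheia ulhz
Hunk 6: at line 1 remove [nheia] add [dfnhy,ibrtk,hpar] -> 5 lines: nev dfnhy ibrtk hpar ulhz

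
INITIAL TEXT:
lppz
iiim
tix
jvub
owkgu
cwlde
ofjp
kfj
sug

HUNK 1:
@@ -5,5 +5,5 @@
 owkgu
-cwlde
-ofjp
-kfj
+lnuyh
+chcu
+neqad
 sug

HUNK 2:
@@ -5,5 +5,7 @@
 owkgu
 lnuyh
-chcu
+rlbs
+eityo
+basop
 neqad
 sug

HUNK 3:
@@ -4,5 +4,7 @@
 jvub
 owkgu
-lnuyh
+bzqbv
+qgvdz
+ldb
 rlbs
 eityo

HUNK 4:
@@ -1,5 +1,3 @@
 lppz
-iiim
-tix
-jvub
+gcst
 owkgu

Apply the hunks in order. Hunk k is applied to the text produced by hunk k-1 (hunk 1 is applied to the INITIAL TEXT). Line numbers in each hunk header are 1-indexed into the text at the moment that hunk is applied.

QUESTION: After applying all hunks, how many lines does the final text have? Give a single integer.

Answer: 11

Derivation:
Hunk 1: at line 5 remove [cwlde,ofjp,kfj] add [lnuyh,chcu,neqad] -> 9 lines: lppz iiim tix jvub owkgu lnuyh chcu neqad sug
Hunk 2: at line 5 remove [chcu] add [rlbs,eityo,basop] -> 11 lines: lppz iiim tix jvub owkgu lnuyh rlbs eityo basop neqad sug
Hunk 3: at line 4 remove [lnuyh] add [bzqbv,qgvdz,ldb] -> 13 lines: lppz iiim tix jvub owkgu bzqbv qgvdz ldb rlbs eityo basop neqad sug
Hunk 4: at line 1 remove [iiim,tix,jvub] add [gcst] -> 11 lines: lppz gcst owkgu bzqbv qgvdz ldb rlbs eityo basop neqad sug
Final line count: 11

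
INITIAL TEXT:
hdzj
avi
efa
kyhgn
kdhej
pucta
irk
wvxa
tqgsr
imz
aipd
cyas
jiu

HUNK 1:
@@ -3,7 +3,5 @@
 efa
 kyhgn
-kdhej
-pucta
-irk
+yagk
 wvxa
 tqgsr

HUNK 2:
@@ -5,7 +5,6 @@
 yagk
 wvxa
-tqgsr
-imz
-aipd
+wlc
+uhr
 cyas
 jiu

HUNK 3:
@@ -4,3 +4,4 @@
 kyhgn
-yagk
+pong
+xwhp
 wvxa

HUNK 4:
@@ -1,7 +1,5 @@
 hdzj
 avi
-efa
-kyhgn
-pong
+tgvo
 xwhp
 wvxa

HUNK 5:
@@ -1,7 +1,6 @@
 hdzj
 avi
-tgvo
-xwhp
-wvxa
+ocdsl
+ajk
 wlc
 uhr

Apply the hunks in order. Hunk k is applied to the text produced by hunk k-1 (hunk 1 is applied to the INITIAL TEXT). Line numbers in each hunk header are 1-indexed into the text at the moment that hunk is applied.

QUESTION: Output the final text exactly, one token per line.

Hunk 1: at line 3 remove [kdhej,pucta,irk] add [yagk] -> 11 lines: hdzj avi efa kyhgn yagk wvxa tqgsr imz aipd cyas jiu
Hunk 2: at line 5 remove [tqgsr,imz,aipd] add [wlc,uhr] -> 10 lines: hdzj avi efa kyhgn yagk wvxa wlc uhr cyas jiu
Hunk 3: at line 4 remove [yagk] add [pong,xwhp] -> 11 lines: hdzj avi efa kyhgn pong xwhp wvxa wlc uhr cyas jiu
Hunk 4: at line 1 remove [efa,kyhgn,pong] add [tgvo] -> 9 lines: hdzj avi tgvo xwhp wvxa wlc uhr cyas jiu
Hunk 5: at line 1 remove [tgvo,xwhp,wvxa] add [ocdsl,ajk] -> 8 lines: hdzj avi ocdsl ajk wlc uhr cyas jiu

Answer: hdzj
avi
ocdsl
ajk
wlc
uhr
cyas
jiu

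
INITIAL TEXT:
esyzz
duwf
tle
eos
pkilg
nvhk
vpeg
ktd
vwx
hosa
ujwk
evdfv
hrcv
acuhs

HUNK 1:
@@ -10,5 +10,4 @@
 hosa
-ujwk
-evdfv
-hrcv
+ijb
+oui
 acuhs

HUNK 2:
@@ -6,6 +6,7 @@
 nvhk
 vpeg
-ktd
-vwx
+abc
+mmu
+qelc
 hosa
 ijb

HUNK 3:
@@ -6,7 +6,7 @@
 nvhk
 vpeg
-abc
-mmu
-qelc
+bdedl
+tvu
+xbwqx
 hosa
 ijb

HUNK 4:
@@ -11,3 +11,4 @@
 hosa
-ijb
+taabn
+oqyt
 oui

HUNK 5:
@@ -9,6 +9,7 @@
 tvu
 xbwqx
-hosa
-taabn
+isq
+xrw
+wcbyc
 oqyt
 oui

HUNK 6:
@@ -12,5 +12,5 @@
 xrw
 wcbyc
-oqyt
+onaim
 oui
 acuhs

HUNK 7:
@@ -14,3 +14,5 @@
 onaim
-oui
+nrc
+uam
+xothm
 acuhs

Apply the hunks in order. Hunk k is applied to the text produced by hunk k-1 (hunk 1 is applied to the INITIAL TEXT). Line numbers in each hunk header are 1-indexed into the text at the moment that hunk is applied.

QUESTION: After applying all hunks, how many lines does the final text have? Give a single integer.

Hunk 1: at line 10 remove [ujwk,evdfv,hrcv] add [ijb,oui] -> 13 lines: esyzz duwf tle eos pkilg nvhk vpeg ktd vwx hosa ijb oui acuhs
Hunk 2: at line 6 remove [ktd,vwx] add [abc,mmu,qelc] -> 14 lines: esyzz duwf tle eos pkilg nvhk vpeg abc mmu qelc hosa ijb oui acuhs
Hunk 3: at line 6 remove [abc,mmu,qelc] add [bdedl,tvu,xbwqx] -> 14 lines: esyzz duwf tle eos pkilg nvhk vpeg bdedl tvu xbwqx hosa ijb oui acuhs
Hunk 4: at line 11 remove [ijb] add [taabn,oqyt] -> 15 lines: esyzz duwf tle eos pkilg nvhk vpeg bdedl tvu xbwqx hosa taabn oqyt oui acuhs
Hunk 5: at line 9 remove [hosa,taabn] add [isq,xrw,wcbyc] -> 16 lines: esyzz duwf tle eos pkilg nvhk vpeg bdedl tvu xbwqx isq xrw wcbyc oqyt oui acuhs
Hunk 6: at line 12 remove [oqyt] add [onaim] -> 16 lines: esyzz duwf tle eos pkilg nvhk vpeg bdedl tvu xbwqx isq xrw wcbyc onaim oui acuhs
Hunk 7: at line 14 remove [oui] add [nrc,uam,xothm] -> 18 lines: esyzz duwf tle eos pkilg nvhk vpeg bdedl tvu xbwqx isq xrw wcbyc onaim nrc uam xothm acuhs
Final line count: 18

Answer: 18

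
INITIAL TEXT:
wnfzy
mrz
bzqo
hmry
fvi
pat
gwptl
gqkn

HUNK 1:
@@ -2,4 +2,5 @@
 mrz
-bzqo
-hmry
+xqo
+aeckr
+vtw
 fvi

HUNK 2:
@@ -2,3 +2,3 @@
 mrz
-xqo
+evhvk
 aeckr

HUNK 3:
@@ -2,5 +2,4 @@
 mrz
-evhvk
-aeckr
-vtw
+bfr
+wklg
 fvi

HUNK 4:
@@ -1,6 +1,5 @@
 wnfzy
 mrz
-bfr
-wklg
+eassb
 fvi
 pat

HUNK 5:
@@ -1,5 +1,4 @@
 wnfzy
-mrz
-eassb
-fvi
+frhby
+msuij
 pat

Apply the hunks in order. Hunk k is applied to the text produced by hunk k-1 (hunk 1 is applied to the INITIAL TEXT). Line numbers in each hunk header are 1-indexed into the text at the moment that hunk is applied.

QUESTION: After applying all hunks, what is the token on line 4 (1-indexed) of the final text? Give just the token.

Answer: pat

Derivation:
Hunk 1: at line 2 remove [bzqo,hmry] add [xqo,aeckr,vtw] -> 9 lines: wnfzy mrz xqo aeckr vtw fvi pat gwptl gqkn
Hunk 2: at line 2 remove [xqo] add [evhvk] -> 9 lines: wnfzy mrz evhvk aeckr vtw fvi pat gwptl gqkn
Hunk 3: at line 2 remove [evhvk,aeckr,vtw] add [bfr,wklg] -> 8 lines: wnfzy mrz bfr wklg fvi pat gwptl gqkn
Hunk 4: at line 1 remove [bfr,wklg] add [eassb] -> 7 lines: wnfzy mrz eassb fvi pat gwptl gqkn
Hunk 5: at line 1 remove [mrz,eassb,fvi] add [frhby,msuij] -> 6 lines: wnfzy frhby msuij pat gwptl gqkn
Final line 4: pat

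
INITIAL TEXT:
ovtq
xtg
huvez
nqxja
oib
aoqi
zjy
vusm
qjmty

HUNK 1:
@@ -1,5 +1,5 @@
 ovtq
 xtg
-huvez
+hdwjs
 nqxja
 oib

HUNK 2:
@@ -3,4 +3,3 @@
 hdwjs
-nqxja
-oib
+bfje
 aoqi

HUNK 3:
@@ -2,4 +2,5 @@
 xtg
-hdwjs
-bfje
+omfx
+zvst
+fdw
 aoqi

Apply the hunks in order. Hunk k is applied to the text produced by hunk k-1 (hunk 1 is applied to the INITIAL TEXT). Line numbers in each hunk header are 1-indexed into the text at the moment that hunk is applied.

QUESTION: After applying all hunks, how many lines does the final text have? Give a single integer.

Answer: 9

Derivation:
Hunk 1: at line 1 remove [huvez] add [hdwjs] -> 9 lines: ovtq xtg hdwjs nqxja oib aoqi zjy vusm qjmty
Hunk 2: at line 3 remove [nqxja,oib] add [bfje] -> 8 lines: ovtq xtg hdwjs bfje aoqi zjy vusm qjmty
Hunk 3: at line 2 remove [hdwjs,bfje] add [omfx,zvst,fdw] -> 9 lines: ovtq xtg omfx zvst fdw aoqi zjy vusm qjmty
Final line count: 9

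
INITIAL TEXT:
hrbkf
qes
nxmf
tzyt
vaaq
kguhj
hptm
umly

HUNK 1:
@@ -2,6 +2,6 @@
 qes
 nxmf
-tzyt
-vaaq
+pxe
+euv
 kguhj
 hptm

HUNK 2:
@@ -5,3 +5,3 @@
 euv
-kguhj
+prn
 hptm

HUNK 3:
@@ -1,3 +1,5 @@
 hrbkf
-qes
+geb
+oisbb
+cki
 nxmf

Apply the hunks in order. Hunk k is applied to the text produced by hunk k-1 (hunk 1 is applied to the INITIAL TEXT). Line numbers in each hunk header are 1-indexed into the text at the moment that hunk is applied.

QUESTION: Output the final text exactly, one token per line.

Answer: hrbkf
geb
oisbb
cki
nxmf
pxe
euv
prn
hptm
umly

Derivation:
Hunk 1: at line 2 remove [tzyt,vaaq] add [pxe,euv] -> 8 lines: hrbkf qes nxmf pxe euv kguhj hptm umly
Hunk 2: at line 5 remove [kguhj] add [prn] -> 8 lines: hrbkf qes nxmf pxe euv prn hptm umly
Hunk 3: at line 1 remove [qes] add [geb,oisbb,cki] -> 10 lines: hrbkf geb oisbb cki nxmf pxe euv prn hptm umly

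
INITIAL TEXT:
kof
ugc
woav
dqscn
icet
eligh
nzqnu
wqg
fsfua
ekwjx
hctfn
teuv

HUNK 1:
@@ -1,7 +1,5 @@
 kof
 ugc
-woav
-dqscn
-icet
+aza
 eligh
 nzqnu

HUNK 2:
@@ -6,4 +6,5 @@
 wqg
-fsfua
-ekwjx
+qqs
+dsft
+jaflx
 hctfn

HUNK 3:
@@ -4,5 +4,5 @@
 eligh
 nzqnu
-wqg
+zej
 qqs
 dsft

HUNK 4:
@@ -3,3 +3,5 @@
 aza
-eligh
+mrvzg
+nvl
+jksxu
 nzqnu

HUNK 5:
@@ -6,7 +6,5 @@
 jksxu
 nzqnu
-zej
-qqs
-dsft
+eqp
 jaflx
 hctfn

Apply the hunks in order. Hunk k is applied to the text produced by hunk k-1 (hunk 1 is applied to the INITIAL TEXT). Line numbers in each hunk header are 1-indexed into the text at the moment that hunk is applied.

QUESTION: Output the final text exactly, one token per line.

Hunk 1: at line 1 remove [woav,dqscn,icet] add [aza] -> 10 lines: kof ugc aza eligh nzqnu wqg fsfua ekwjx hctfn teuv
Hunk 2: at line 6 remove [fsfua,ekwjx] add [qqs,dsft,jaflx] -> 11 lines: kof ugc aza eligh nzqnu wqg qqs dsft jaflx hctfn teuv
Hunk 3: at line 4 remove [wqg] add [zej] -> 11 lines: kof ugc aza eligh nzqnu zej qqs dsft jaflx hctfn teuv
Hunk 4: at line 3 remove [eligh] add [mrvzg,nvl,jksxu] -> 13 lines: kof ugc aza mrvzg nvl jksxu nzqnu zej qqs dsft jaflx hctfn teuv
Hunk 5: at line 6 remove [zej,qqs,dsft] add [eqp] -> 11 lines: kof ugc aza mrvzg nvl jksxu nzqnu eqp jaflx hctfn teuv

Answer: kof
ugc
aza
mrvzg
nvl
jksxu
nzqnu
eqp
jaflx
hctfn
teuv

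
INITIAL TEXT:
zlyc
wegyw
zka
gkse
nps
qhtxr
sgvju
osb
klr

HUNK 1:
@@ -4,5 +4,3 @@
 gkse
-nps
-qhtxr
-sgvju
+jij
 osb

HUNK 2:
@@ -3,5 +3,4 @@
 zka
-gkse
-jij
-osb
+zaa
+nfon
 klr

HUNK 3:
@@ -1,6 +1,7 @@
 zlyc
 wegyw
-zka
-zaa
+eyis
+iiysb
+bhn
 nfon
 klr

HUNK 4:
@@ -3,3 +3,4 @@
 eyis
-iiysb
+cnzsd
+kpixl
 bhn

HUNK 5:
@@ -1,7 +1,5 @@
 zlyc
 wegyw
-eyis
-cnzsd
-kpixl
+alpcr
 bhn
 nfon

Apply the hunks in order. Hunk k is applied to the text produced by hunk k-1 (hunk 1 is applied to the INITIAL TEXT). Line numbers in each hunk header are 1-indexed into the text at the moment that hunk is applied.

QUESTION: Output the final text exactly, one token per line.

Hunk 1: at line 4 remove [nps,qhtxr,sgvju] add [jij] -> 7 lines: zlyc wegyw zka gkse jij osb klr
Hunk 2: at line 3 remove [gkse,jij,osb] add [zaa,nfon] -> 6 lines: zlyc wegyw zka zaa nfon klr
Hunk 3: at line 1 remove [zka,zaa] add [eyis,iiysb,bhn] -> 7 lines: zlyc wegyw eyis iiysb bhn nfon klr
Hunk 4: at line 3 remove [iiysb] add [cnzsd,kpixl] -> 8 lines: zlyc wegyw eyis cnzsd kpixl bhn nfon klr
Hunk 5: at line 1 remove [eyis,cnzsd,kpixl] add [alpcr] -> 6 lines: zlyc wegyw alpcr bhn nfon klr

Answer: zlyc
wegyw
alpcr
bhn
nfon
klr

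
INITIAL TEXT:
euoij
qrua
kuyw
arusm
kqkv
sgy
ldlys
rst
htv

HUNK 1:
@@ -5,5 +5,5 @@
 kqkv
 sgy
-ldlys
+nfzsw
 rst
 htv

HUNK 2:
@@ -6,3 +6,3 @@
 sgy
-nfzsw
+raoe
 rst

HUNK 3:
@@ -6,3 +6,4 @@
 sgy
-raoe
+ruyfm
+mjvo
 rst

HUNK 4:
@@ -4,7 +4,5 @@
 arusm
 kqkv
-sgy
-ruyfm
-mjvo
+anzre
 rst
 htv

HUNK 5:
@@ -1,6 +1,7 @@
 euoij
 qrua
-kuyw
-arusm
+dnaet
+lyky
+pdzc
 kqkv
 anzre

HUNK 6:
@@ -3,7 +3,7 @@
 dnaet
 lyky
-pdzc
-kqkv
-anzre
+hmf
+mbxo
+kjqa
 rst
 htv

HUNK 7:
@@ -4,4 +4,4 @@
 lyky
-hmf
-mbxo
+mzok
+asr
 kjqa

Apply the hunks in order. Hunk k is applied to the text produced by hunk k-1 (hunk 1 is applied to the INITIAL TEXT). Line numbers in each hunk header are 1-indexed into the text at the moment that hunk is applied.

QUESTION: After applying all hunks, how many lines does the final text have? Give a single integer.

Answer: 9

Derivation:
Hunk 1: at line 5 remove [ldlys] add [nfzsw] -> 9 lines: euoij qrua kuyw arusm kqkv sgy nfzsw rst htv
Hunk 2: at line 6 remove [nfzsw] add [raoe] -> 9 lines: euoij qrua kuyw arusm kqkv sgy raoe rst htv
Hunk 3: at line 6 remove [raoe] add [ruyfm,mjvo] -> 10 lines: euoij qrua kuyw arusm kqkv sgy ruyfm mjvo rst htv
Hunk 4: at line 4 remove [sgy,ruyfm,mjvo] add [anzre] -> 8 lines: euoij qrua kuyw arusm kqkv anzre rst htv
Hunk 5: at line 1 remove [kuyw,arusm] add [dnaet,lyky,pdzc] -> 9 lines: euoij qrua dnaet lyky pdzc kqkv anzre rst htv
Hunk 6: at line 3 remove [pdzc,kqkv,anzre] add [hmf,mbxo,kjqa] -> 9 lines: euoij qrua dnaet lyky hmf mbxo kjqa rst htv
Hunk 7: at line 4 remove [hmf,mbxo] add [mzok,asr] -> 9 lines: euoij qrua dnaet lyky mzok asr kjqa rst htv
Final line count: 9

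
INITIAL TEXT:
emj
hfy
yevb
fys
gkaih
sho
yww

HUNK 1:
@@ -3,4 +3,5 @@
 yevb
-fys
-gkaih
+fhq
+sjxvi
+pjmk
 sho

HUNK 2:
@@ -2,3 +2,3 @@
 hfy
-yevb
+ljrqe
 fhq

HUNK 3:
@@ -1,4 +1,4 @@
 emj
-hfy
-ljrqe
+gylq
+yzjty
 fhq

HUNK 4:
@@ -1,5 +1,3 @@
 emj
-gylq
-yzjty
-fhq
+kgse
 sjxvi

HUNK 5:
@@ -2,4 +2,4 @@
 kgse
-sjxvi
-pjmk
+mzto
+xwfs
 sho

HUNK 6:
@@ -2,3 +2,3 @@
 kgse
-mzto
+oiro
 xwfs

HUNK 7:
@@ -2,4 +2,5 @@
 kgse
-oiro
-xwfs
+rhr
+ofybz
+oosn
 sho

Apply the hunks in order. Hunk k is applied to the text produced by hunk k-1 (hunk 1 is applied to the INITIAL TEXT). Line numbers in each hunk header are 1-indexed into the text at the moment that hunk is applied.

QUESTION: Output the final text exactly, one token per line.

Answer: emj
kgse
rhr
ofybz
oosn
sho
yww

Derivation:
Hunk 1: at line 3 remove [fys,gkaih] add [fhq,sjxvi,pjmk] -> 8 lines: emj hfy yevb fhq sjxvi pjmk sho yww
Hunk 2: at line 2 remove [yevb] add [ljrqe] -> 8 lines: emj hfy ljrqe fhq sjxvi pjmk sho yww
Hunk 3: at line 1 remove [hfy,ljrqe] add [gylq,yzjty] -> 8 lines: emj gylq yzjty fhq sjxvi pjmk sho yww
Hunk 4: at line 1 remove [gylq,yzjty,fhq] add [kgse] -> 6 lines: emj kgse sjxvi pjmk sho yww
Hunk 5: at line 2 remove [sjxvi,pjmk] add [mzto,xwfs] -> 6 lines: emj kgse mzto xwfs sho yww
Hunk 6: at line 2 remove [mzto] add [oiro] -> 6 lines: emj kgse oiro xwfs sho yww
Hunk 7: at line 2 remove [oiro,xwfs] add [rhr,ofybz,oosn] -> 7 lines: emj kgse rhr ofybz oosn sho yww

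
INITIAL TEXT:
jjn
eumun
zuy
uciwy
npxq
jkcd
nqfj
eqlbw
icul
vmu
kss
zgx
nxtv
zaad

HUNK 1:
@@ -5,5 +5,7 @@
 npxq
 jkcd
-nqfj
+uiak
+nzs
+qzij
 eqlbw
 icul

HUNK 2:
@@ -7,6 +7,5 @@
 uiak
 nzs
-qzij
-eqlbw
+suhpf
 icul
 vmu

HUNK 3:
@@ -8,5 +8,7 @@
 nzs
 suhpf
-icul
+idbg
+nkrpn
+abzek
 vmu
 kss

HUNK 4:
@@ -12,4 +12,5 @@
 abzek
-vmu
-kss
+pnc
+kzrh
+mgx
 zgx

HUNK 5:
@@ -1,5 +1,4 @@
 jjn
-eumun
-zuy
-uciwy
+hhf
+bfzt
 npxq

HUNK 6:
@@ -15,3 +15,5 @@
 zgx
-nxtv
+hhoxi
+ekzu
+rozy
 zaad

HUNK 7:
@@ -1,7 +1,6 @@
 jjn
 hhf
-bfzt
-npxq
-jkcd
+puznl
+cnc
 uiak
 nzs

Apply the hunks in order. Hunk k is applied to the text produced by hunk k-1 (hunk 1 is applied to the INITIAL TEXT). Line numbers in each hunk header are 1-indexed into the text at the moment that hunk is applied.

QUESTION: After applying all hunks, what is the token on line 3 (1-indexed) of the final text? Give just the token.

Hunk 1: at line 5 remove [nqfj] add [uiak,nzs,qzij] -> 16 lines: jjn eumun zuy uciwy npxq jkcd uiak nzs qzij eqlbw icul vmu kss zgx nxtv zaad
Hunk 2: at line 7 remove [qzij,eqlbw] add [suhpf] -> 15 lines: jjn eumun zuy uciwy npxq jkcd uiak nzs suhpf icul vmu kss zgx nxtv zaad
Hunk 3: at line 8 remove [icul] add [idbg,nkrpn,abzek] -> 17 lines: jjn eumun zuy uciwy npxq jkcd uiak nzs suhpf idbg nkrpn abzek vmu kss zgx nxtv zaad
Hunk 4: at line 12 remove [vmu,kss] add [pnc,kzrh,mgx] -> 18 lines: jjn eumun zuy uciwy npxq jkcd uiak nzs suhpf idbg nkrpn abzek pnc kzrh mgx zgx nxtv zaad
Hunk 5: at line 1 remove [eumun,zuy,uciwy] add [hhf,bfzt] -> 17 lines: jjn hhf bfzt npxq jkcd uiak nzs suhpf idbg nkrpn abzek pnc kzrh mgx zgx nxtv zaad
Hunk 6: at line 15 remove [nxtv] add [hhoxi,ekzu,rozy] -> 19 lines: jjn hhf bfzt npxq jkcd uiak nzs suhpf idbg nkrpn abzek pnc kzrh mgx zgx hhoxi ekzu rozy zaad
Hunk 7: at line 1 remove [bfzt,npxq,jkcd] add [puznl,cnc] -> 18 lines: jjn hhf puznl cnc uiak nzs suhpf idbg nkrpn abzek pnc kzrh mgx zgx hhoxi ekzu rozy zaad
Final line 3: puznl

Answer: puznl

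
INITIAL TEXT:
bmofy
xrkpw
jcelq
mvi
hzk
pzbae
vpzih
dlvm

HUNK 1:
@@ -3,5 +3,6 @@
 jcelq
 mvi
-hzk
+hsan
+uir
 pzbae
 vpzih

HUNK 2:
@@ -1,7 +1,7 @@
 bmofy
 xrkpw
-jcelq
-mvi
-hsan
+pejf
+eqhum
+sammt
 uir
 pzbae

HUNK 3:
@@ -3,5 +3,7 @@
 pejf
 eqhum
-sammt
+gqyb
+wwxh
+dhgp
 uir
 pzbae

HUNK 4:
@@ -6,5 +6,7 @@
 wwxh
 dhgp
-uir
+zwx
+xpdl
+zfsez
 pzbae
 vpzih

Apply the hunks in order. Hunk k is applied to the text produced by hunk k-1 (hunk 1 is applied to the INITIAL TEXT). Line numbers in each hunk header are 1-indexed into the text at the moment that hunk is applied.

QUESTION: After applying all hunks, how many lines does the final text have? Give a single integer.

Hunk 1: at line 3 remove [hzk] add [hsan,uir] -> 9 lines: bmofy xrkpw jcelq mvi hsan uir pzbae vpzih dlvm
Hunk 2: at line 1 remove [jcelq,mvi,hsan] add [pejf,eqhum,sammt] -> 9 lines: bmofy xrkpw pejf eqhum sammt uir pzbae vpzih dlvm
Hunk 3: at line 3 remove [sammt] add [gqyb,wwxh,dhgp] -> 11 lines: bmofy xrkpw pejf eqhum gqyb wwxh dhgp uir pzbae vpzih dlvm
Hunk 4: at line 6 remove [uir] add [zwx,xpdl,zfsez] -> 13 lines: bmofy xrkpw pejf eqhum gqyb wwxh dhgp zwx xpdl zfsez pzbae vpzih dlvm
Final line count: 13

Answer: 13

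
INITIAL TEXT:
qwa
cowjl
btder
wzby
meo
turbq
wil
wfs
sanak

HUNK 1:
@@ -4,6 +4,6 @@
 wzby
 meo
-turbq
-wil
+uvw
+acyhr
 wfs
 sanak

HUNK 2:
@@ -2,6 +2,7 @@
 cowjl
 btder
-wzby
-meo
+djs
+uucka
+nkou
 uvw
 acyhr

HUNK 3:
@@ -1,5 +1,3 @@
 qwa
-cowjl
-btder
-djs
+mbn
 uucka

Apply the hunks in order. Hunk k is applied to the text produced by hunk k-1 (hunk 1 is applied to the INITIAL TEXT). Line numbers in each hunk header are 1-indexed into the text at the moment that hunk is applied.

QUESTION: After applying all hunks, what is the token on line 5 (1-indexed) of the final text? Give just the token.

Answer: uvw

Derivation:
Hunk 1: at line 4 remove [turbq,wil] add [uvw,acyhr] -> 9 lines: qwa cowjl btder wzby meo uvw acyhr wfs sanak
Hunk 2: at line 2 remove [wzby,meo] add [djs,uucka,nkou] -> 10 lines: qwa cowjl btder djs uucka nkou uvw acyhr wfs sanak
Hunk 3: at line 1 remove [cowjl,btder,djs] add [mbn] -> 8 lines: qwa mbn uucka nkou uvw acyhr wfs sanak
Final line 5: uvw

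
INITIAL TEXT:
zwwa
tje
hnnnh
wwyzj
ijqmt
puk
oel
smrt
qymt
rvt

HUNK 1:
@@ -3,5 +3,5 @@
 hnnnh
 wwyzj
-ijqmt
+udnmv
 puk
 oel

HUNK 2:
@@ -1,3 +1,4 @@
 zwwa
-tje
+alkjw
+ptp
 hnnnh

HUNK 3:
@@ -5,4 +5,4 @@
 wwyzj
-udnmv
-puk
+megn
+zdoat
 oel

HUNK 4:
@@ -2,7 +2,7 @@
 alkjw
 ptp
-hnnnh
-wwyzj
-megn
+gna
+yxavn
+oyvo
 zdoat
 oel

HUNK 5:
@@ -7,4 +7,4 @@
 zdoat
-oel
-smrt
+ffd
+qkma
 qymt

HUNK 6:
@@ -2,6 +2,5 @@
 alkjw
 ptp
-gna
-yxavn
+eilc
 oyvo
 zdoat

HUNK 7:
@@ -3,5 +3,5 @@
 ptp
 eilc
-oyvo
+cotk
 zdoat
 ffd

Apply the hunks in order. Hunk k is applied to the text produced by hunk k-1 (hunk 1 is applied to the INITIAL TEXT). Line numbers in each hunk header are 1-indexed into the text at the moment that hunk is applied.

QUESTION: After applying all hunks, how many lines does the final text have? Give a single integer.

Answer: 10

Derivation:
Hunk 1: at line 3 remove [ijqmt] add [udnmv] -> 10 lines: zwwa tje hnnnh wwyzj udnmv puk oel smrt qymt rvt
Hunk 2: at line 1 remove [tje] add [alkjw,ptp] -> 11 lines: zwwa alkjw ptp hnnnh wwyzj udnmv puk oel smrt qymt rvt
Hunk 3: at line 5 remove [udnmv,puk] add [megn,zdoat] -> 11 lines: zwwa alkjw ptp hnnnh wwyzj megn zdoat oel smrt qymt rvt
Hunk 4: at line 2 remove [hnnnh,wwyzj,megn] add [gna,yxavn,oyvo] -> 11 lines: zwwa alkjw ptp gna yxavn oyvo zdoat oel smrt qymt rvt
Hunk 5: at line 7 remove [oel,smrt] add [ffd,qkma] -> 11 lines: zwwa alkjw ptp gna yxavn oyvo zdoat ffd qkma qymt rvt
Hunk 6: at line 2 remove [gna,yxavn] add [eilc] -> 10 lines: zwwa alkjw ptp eilc oyvo zdoat ffd qkma qymt rvt
Hunk 7: at line 3 remove [oyvo] add [cotk] -> 10 lines: zwwa alkjw ptp eilc cotk zdoat ffd qkma qymt rvt
Final line count: 10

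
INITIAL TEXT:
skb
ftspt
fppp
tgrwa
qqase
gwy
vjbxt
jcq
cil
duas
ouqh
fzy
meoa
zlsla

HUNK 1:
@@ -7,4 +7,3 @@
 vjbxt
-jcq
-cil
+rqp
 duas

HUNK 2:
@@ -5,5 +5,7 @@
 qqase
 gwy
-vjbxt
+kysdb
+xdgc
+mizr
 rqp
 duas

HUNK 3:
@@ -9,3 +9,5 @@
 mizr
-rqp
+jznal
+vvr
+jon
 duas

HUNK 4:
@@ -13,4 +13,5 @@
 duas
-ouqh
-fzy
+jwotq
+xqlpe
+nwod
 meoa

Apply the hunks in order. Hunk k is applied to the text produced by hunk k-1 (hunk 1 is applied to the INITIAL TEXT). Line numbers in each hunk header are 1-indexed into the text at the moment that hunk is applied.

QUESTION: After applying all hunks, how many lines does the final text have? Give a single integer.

Hunk 1: at line 7 remove [jcq,cil] add [rqp] -> 13 lines: skb ftspt fppp tgrwa qqase gwy vjbxt rqp duas ouqh fzy meoa zlsla
Hunk 2: at line 5 remove [vjbxt] add [kysdb,xdgc,mizr] -> 15 lines: skb ftspt fppp tgrwa qqase gwy kysdb xdgc mizr rqp duas ouqh fzy meoa zlsla
Hunk 3: at line 9 remove [rqp] add [jznal,vvr,jon] -> 17 lines: skb ftspt fppp tgrwa qqase gwy kysdb xdgc mizr jznal vvr jon duas ouqh fzy meoa zlsla
Hunk 4: at line 13 remove [ouqh,fzy] add [jwotq,xqlpe,nwod] -> 18 lines: skb ftspt fppp tgrwa qqase gwy kysdb xdgc mizr jznal vvr jon duas jwotq xqlpe nwod meoa zlsla
Final line count: 18

Answer: 18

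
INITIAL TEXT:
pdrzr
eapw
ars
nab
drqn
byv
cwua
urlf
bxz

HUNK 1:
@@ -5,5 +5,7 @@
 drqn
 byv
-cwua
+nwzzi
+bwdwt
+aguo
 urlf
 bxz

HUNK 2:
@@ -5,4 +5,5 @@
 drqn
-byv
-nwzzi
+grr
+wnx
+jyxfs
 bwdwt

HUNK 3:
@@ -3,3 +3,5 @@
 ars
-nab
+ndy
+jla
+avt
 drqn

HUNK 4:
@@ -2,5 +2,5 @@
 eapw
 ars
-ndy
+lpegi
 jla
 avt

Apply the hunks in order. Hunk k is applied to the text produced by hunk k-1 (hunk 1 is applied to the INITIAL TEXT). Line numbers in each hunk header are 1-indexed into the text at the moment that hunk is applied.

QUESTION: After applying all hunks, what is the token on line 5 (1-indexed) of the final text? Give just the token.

Answer: jla

Derivation:
Hunk 1: at line 5 remove [cwua] add [nwzzi,bwdwt,aguo] -> 11 lines: pdrzr eapw ars nab drqn byv nwzzi bwdwt aguo urlf bxz
Hunk 2: at line 5 remove [byv,nwzzi] add [grr,wnx,jyxfs] -> 12 lines: pdrzr eapw ars nab drqn grr wnx jyxfs bwdwt aguo urlf bxz
Hunk 3: at line 3 remove [nab] add [ndy,jla,avt] -> 14 lines: pdrzr eapw ars ndy jla avt drqn grr wnx jyxfs bwdwt aguo urlf bxz
Hunk 4: at line 2 remove [ndy] add [lpegi] -> 14 lines: pdrzr eapw ars lpegi jla avt drqn grr wnx jyxfs bwdwt aguo urlf bxz
Final line 5: jla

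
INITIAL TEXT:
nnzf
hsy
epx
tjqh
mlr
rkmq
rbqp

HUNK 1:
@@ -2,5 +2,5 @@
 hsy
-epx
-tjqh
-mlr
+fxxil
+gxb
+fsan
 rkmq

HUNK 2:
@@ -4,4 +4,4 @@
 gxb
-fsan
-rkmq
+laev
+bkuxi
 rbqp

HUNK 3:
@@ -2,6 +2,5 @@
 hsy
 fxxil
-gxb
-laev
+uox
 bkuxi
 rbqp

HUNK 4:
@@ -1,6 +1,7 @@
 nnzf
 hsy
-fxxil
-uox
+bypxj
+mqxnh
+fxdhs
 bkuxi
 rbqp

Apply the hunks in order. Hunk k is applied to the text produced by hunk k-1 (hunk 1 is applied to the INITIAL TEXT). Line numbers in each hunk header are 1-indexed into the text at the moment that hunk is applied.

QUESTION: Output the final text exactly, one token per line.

Hunk 1: at line 2 remove [epx,tjqh,mlr] add [fxxil,gxb,fsan] -> 7 lines: nnzf hsy fxxil gxb fsan rkmq rbqp
Hunk 2: at line 4 remove [fsan,rkmq] add [laev,bkuxi] -> 7 lines: nnzf hsy fxxil gxb laev bkuxi rbqp
Hunk 3: at line 2 remove [gxb,laev] add [uox] -> 6 lines: nnzf hsy fxxil uox bkuxi rbqp
Hunk 4: at line 1 remove [fxxil,uox] add [bypxj,mqxnh,fxdhs] -> 7 lines: nnzf hsy bypxj mqxnh fxdhs bkuxi rbqp

Answer: nnzf
hsy
bypxj
mqxnh
fxdhs
bkuxi
rbqp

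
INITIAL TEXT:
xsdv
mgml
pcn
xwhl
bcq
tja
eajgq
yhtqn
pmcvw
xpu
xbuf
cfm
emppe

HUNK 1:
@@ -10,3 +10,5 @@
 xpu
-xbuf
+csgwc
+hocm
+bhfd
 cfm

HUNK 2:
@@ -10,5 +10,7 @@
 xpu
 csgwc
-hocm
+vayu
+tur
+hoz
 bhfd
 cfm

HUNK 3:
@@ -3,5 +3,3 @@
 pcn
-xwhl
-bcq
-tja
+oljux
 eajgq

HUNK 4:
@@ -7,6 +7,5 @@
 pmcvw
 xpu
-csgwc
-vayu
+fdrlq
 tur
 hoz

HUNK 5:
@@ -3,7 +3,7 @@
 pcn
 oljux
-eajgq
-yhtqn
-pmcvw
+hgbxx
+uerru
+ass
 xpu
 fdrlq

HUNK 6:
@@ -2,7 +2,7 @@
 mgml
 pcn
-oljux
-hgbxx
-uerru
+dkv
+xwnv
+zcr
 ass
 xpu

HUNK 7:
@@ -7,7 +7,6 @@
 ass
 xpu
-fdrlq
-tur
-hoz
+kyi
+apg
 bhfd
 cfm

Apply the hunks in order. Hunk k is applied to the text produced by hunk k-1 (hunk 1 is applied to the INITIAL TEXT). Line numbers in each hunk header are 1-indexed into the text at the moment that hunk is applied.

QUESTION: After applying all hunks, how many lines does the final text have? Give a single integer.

Hunk 1: at line 10 remove [xbuf] add [csgwc,hocm,bhfd] -> 15 lines: xsdv mgml pcn xwhl bcq tja eajgq yhtqn pmcvw xpu csgwc hocm bhfd cfm emppe
Hunk 2: at line 10 remove [hocm] add [vayu,tur,hoz] -> 17 lines: xsdv mgml pcn xwhl bcq tja eajgq yhtqn pmcvw xpu csgwc vayu tur hoz bhfd cfm emppe
Hunk 3: at line 3 remove [xwhl,bcq,tja] add [oljux] -> 15 lines: xsdv mgml pcn oljux eajgq yhtqn pmcvw xpu csgwc vayu tur hoz bhfd cfm emppe
Hunk 4: at line 7 remove [csgwc,vayu] add [fdrlq] -> 14 lines: xsdv mgml pcn oljux eajgq yhtqn pmcvw xpu fdrlq tur hoz bhfd cfm emppe
Hunk 5: at line 3 remove [eajgq,yhtqn,pmcvw] add [hgbxx,uerru,ass] -> 14 lines: xsdv mgml pcn oljux hgbxx uerru ass xpu fdrlq tur hoz bhfd cfm emppe
Hunk 6: at line 2 remove [oljux,hgbxx,uerru] add [dkv,xwnv,zcr] -> 14 lines: xsdv mgml pcn dkv xwnv zcr ass xpu fdrlq tur hoz bhfd cfm emppe
Hunk 7: at line 7 remove [fdrlq,tur,hoz] add [kyi,apg] -> 13 lines: xsdv mgml pcn dkv xwnv zcr ass xpu kyi apg bhfd cfm emppe
Final line count: 13

Answer: 13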